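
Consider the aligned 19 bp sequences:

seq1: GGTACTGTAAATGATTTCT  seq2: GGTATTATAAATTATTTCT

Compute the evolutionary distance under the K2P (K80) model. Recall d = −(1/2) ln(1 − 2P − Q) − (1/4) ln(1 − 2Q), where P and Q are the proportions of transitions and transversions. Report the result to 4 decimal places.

0.1805

Of 19 sites, 2 differences are transitions and 1 are transversions, so P = 2/19 ≈ 0.105263 and Q = 1/19 ≈ 0.052632.
Under the Kimura two-parameter model, d = −½ ln(1 − 2P − Q) − ¼ ln(1 − 2Q).
1 − 2P − Q = 0.736842, giving −½ ln(0.736842) = 0.152691.
1 − 2Q = 0.894736, giving −¼ ln(0.894736) = 0.027807.
d = 0.152691 + 0.027807 = 0.180498.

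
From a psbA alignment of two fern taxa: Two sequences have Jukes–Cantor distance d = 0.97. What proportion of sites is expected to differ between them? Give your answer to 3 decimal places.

0.544

p = (3/4)(1 − e^(−4d/3)) = 0.75 × (1 − e^(-1.293333)) = 0.75 × (1 − 0.274355) = 0.544234.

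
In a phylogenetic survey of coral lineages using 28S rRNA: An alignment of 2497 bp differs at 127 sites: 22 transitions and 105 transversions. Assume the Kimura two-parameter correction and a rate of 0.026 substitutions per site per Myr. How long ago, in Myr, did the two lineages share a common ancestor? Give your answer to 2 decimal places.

1.01

P = 22/2497 ≈ 0.008811 and Q = 105/2497 ≈ 0.04205.
Under the Kimura two-parameter model, d = −½ ln(1 − 2P − Q) − ¼ ln(1 − 2Q).
1 − 2P − Q = 0.940328, giving −½ ln(0.940328) = 0.030763.
1 − 2Q = 0.9159, giving −¼ ln(0.9159) = 0.021962.
d = 0.030763 + 0.021962 = 0.052725.
Under a molecular clock d = 2μt, so t = d/(2μ) = 0.052725 / (2 × 0.026) = 1.01 Myr.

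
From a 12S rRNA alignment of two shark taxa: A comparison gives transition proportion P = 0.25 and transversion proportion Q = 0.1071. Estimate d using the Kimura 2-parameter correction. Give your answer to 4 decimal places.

Under the Kimura two-parameter model, d = −½ ln(1 − 2P − Q) − ¼ ln(1 − 2Q).
1 − 2P − Q = 0.3929, giving −½ ln(0.3929) = 0.467100.
1 − 2Q = 0.7858, giving −¼ ln(0.7858) = 0.060263.
d = 0.467100 + 0.060263 = 0.527363.

0.5274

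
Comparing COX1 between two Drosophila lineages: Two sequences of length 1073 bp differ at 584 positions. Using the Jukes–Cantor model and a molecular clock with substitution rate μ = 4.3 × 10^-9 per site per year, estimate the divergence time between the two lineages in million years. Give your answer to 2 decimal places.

112.81

p = 584/1073 ≈ 0.544268.
d = −(3/4) ln(1 − 4p/3) = −0.75 ln(1 − 0.725691) = −0.75 ln(0.274309)
  = −0.75 × (-1.293500) = 0.970125 substitutions/site.
Under a molecular clock d = 2μt, so t = d/(2μ) = 0.970125 / (2 × 4.3 × 10^-9) = 112.81 million years.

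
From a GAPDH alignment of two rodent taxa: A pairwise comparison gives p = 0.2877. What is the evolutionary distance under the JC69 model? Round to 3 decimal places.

0.363

d = −(3/4) ln(1 − 4p/3) = −0.75 ln(1 − 0.3836) = −0.75 ln(0.6164)
  = −0.75 × (-0.483859) = 0.362894 substitutions/site.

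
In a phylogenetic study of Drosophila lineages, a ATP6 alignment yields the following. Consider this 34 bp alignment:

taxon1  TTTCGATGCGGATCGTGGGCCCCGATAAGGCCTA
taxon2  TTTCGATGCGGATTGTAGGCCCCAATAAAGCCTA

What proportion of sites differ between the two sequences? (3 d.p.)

0.118

The sequences differ at 4 of 34 positions (sites 14, 17, 24, 29).
p = 4/34 = 0.117647… ≈ 0.118 (to 3 d.p.).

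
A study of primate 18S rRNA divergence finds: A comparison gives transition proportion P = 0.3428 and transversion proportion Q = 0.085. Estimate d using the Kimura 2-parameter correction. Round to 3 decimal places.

Under the Kimura two-parameter model, d = −½ ln(1 − 2P − Q) − ¼ ln(1 − 2Q).
1 − 2P − Q = 0.2294, giving −½ ln(0.2294) = 0.736144.
1 − 2Q = 0.83, giving −¼ ln(0.83) = 0.046582.
d = 0.736144 + 0.046582 = 0.782726.

0.783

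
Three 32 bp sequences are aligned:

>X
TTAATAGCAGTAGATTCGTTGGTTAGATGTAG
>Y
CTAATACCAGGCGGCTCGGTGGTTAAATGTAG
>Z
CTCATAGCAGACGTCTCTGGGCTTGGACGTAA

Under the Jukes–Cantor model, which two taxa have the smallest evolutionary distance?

X–Y: 8/32 differ, p = 0.250, d = 0.304.
X–Z: 13/32 differ, p = 0.406, d = 0.585.
Y–Z: 11/32 differ, p = 0.344, d = 0.460.
The smallest distance is between X and Y.

X and Y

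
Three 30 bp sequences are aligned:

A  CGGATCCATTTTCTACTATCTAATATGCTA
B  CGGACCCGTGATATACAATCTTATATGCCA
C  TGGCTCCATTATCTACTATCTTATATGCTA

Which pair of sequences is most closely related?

A–B: 8/30 differ, p = 0.267, d = 0.330.
A–C: 4/30 differ, p = 0.133, d = 0.147.
B–C: 8/30 differ, p = 0.267, d = 0.330.
The smallest distance is between A and C.

A and C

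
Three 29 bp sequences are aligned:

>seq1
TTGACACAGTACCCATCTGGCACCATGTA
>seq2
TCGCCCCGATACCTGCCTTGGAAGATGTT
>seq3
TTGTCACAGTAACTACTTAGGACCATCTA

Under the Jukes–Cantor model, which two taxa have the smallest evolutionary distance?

seq1 and seq3

seq1–seq2: 13/29 differ, p = 0.448, d = 0.683.
seq1–seq3: 8/29 differ, p = 0.276, d = 0.344.
seq2–seq3: 13/29 differ, p = 0.448, d = 0.683.
The smallest distance is between seq1 and seq3.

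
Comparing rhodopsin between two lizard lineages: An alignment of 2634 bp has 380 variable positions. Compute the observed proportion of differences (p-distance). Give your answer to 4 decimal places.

p = 380/2634 = 0.144267… ≈ 0.1443 (to 4 d.p.).

0.1443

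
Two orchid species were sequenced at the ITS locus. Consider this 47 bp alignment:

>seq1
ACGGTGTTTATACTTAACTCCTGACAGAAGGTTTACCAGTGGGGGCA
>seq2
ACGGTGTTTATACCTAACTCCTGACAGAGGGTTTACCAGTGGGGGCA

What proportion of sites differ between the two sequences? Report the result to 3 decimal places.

The sequences differ at 2 of 47 positions (sites 14, 29).
p = 2/47 = 0.042553… ≈ 0.043 (to 3 d.p.).

0.043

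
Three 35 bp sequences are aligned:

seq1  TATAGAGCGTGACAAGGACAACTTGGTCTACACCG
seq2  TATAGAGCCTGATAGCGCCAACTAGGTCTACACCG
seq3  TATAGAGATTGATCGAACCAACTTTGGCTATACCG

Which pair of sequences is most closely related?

seq1–seq2: 6/35 differ, p = 0.171, d = 0.195.
seq1–seq3: 11/35 differ, p = 0.314, d = 0.407.
seq2–seq3: 9/35 differ, p = 0.257, d = 0.315.
The smallest distance is between seq1 and seq2.

seq1 and seq2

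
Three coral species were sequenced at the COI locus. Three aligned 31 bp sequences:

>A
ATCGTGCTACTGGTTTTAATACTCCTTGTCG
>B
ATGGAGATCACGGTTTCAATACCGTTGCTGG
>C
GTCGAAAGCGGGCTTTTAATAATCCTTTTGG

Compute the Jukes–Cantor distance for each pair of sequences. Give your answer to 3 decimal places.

d(A,B) = 0.614, d(A,C) = 0.544, d(B,C) = 0.691

A–B: 13/31 sites differ → p ≈ 0.419355, d = −0.75 ln(1 − 0.55914) = 0.614271 ≈ 0.614.
A–C: 12/31 sites differ → p ≈ 0.387097, d = −0.75 ln(1 − 0.516129) = 0.544453 ≈ 0.544.
B–C: 14/31 sites differ → p ≈ 0.451613, d = −0.75 ln(1 − 0.602151) = 0.691262 ≈ 0.691.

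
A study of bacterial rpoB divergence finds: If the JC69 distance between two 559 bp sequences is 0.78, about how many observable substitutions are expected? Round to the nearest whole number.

271

Invert JC69: p = (3/4)(1 − e^(−4d/3)) = 0.75 × (1 − e^(-1.04)) = 0.75 × (1 − 0.353455) = 0.484909.
Expected differing sites = pL ≈ 0.484909 × 559 = 271.064131 ≈ 271.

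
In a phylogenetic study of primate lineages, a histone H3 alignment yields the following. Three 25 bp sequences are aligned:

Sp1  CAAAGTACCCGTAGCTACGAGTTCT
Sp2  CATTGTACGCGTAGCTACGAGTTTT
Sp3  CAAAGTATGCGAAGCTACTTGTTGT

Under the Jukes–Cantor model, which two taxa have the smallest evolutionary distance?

Sp1 and Sp2

Sp1–Sp2: 4/25 differ, p = 0.160, d = 0.180.
Sp1–Sp3: 6/25 differ, p = 0.240, d = 0.289.
Sp2–Sp3: 7/25 differ, p = 0.280, d = 0.351.
The smallest distance is between Sp1 and Sp2.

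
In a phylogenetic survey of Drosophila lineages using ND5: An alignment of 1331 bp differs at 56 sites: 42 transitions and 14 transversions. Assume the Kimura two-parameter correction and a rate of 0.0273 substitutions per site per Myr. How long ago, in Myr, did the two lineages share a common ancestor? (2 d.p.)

0.80

P = 42/1331 ≈ 0.031555 and Q = 14/1331 ≈ 0.010518.
Under the Kimura two-parameter model, d = −½ ln(1 − 2P − Q) − ¼ ln(1 − 2Q).
1 − 2P − Q = 0.926372, giving −½ ln(0.926372) = 0.038240.
1 − 2Q = 0.978964, giving −¼ ln(0.978964) = 0.005315.
d = 0.038240 + 0.005315 = 0.043555.
Under a molecular clock d = 2μt, so t = d/(2μ) = 0.043555 / (2 × 0.0273) = 0.80 Myr.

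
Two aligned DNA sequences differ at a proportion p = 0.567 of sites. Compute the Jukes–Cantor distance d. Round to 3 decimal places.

d = −(3/4) ln(1 − 4p/3) = −0.75 ln(1 − 0.756) = −0.75 ln(0.244)
  = −0.75 × (-1.410587) = 1.057940 substitutions/site.

1.058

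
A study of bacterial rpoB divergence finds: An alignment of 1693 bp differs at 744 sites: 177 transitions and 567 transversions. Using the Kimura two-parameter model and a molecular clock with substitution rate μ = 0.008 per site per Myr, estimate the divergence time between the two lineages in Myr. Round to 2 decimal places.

P = 177/1693 ≈ 0.104548 and Q = 567/1693 ≈ 0.334908.
Under the Kimura two-parameter model, d = −½ ln(1 − 2P − Q) − ¼ ln(1 − 2Q).
1 − 2P − Q = 0.455996, giving −½ ln(0.455996) = 0.392636.
1 − 2Q = 0.330184, giving −¼ ln(0.330184) = 0.277026.
d = 0.392636 + 0.277026 = 0.669662.
Under a molecular clock d = 2μt, so t = d/(2μ) = 0.669662 / (2 × 0.008) = 41.85 Myr.

41.85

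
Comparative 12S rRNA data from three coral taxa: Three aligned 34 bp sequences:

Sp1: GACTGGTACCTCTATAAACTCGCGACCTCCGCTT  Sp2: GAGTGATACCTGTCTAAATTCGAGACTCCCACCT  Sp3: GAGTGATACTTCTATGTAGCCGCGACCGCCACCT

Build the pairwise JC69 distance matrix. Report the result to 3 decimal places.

d(Sp1,Sp2) = 0.373, d(Sp1,Sp3) = 0.373, d(Sp2,Sp3) = 0.373

Sp1–Sp2: 10/34 sites differ → p ≈ 0.294118, d = −0.75 ln(1 − 0.392157) = 0.373379 ≈ 0.373.
Sp1–Sp3: 10/34 sites differ → p ≈ 0.294118, d = −0.75 ln(1 − 0.392157) = 0.373379 ≈ 0.373.
Sp2–Sp3: 10/34 sites differ → p ≈ 0.294118, d = −0.75 ln(1 − 0.392157) = 0.373379 ≈ 0.373.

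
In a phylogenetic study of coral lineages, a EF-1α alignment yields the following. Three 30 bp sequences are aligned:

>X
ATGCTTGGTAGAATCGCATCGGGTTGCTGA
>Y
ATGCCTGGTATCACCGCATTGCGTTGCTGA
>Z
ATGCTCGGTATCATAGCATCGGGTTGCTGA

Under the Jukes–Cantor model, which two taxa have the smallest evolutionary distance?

X and Z

X–Y: 6/30 differ, p = 0.200, d = 0.233.
X–Z: 4/30 differ, p = 0.133, d = 0.147.
Y–Z: 6/30 differ, p = 0.200, d = 0.233.
The smallest distance is between X and Z.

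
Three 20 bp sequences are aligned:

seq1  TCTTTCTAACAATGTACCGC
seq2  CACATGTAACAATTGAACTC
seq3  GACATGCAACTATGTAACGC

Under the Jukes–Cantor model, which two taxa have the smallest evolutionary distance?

seq2 and seq3

seq1–seq2: 9/20 differ, p = 0.450, d = 0.687.
seq1–seq3: 8/20 differ, p = 0.400, d = 0.572.
seq2–seq3: 6/20 differ, p = 0.300, d = 0.383.
The smallest distance is between seq2 and seq3.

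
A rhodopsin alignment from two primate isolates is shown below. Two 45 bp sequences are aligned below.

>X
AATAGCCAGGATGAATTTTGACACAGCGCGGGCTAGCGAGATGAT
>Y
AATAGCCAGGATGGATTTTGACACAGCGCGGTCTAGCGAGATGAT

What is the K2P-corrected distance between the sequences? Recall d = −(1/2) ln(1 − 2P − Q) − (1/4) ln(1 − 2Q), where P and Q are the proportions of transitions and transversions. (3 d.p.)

0.046

Of 45 sites, 1 differences are transitions and 1 are transversions, so P = 1/45 ≈ 0.022222 and Q = 1/45 ≈ 0.022222.
Under the Kimura two-parameter model, d = −½ ln(1 − 2P − Q) − ¼ ln(1 − 2Q).
1 − 2P − Q = 0.933334, giving −½ ln(0.933334) = 0.034496.
1 − 2Q = 0.955556, giving −¼ ln(0.955556) = 0.011365.
d = 0.034496 + 0.011365 = 0.045861.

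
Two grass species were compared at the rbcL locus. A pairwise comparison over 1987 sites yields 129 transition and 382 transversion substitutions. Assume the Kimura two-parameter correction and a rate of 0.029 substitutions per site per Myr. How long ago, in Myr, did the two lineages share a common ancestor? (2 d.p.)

P = 129/1987 ≈ 0.064922 and Q = 382/1987 ≈ 0.19225.
Under the Kimura two-parameter model, d = −½ ln(1 − 2P − Q) − ¼ ln(1 − 2Q).
1 − 2P − Q = 0.677906, giving −½ ln(0.677906) = 0.194373.
1 − 2Q = 0.6155, giving −¼ ln(0.6155) = 0.121330.
d = 0.194373 + 0.121330 = 0.315703.
Under a molecular clock d = 2μt, so t = d/(2μ) = 0.315703 / (2 × 0.029) = 5.44 Myr.

5.44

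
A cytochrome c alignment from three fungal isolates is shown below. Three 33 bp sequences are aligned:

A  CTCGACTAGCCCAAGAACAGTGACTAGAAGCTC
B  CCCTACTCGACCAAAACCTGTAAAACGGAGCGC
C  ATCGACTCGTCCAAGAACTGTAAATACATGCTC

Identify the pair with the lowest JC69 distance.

A and C

A–B: 13/33 differ, p = 0.394, d = 0.559.
A–C: 8/33 differ, p = 0.242, d = 0.293.
B–C: 12/33 differ, p = 0.364, d = 0.497.
The smallest distance is between A and C.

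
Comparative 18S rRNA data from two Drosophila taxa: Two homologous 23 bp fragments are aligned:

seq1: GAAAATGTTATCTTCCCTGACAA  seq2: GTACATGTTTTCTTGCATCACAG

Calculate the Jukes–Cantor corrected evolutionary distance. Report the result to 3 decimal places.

The sequences differ at 7 of 23 sites (2, 4, 10, 15, 17, 19, 23), so p = 7/23 ≈ 0.304348.
d = −(3/4) ln(1 − 4p/3) = −0.75 ln(1 − 0.405797) = −0.75 ln(0.594203)
  = −0.75 × (-0.520534) = 0.390401 substitutions/site.

0.390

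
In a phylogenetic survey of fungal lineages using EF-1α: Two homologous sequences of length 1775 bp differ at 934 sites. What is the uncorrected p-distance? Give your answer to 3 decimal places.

0.526

p = 934/1775 = 0.526197… ≈ 0.526 (to 3 d.p.).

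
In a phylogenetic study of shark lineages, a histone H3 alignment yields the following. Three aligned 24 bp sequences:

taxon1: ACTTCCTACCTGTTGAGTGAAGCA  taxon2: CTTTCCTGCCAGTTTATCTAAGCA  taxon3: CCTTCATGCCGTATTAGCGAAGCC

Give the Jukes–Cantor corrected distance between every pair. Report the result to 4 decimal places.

d(taxon1,taxon2) = 0.4408, d(taxon1,taxon3) = 0.5199, d(taxon2,taxon3) = 0.4408

taxon1–taxon2: 8/24 sites differ → p ≈ 0.333333, d = −0.75 ln(1 − 0.444444) = 0.440839 ≈ 0.4408.
taxon1–taxon3: 9/24 sites differ → p = 0.375, d = −0.75 ln(1 − 0.5) = 0.519860 ≈ 0.5199.
taxon2–taxon3: 8/24 sites differ → p ≈ 0.333333, d = −0.75 ln(1 − 0.444444) = 0.440839 ≈ 0.4408.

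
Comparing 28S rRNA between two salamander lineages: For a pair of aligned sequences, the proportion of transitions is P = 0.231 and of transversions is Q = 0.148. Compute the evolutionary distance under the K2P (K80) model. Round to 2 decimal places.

0.56

Under the Kimura two-parameter model, d = −½ ln(1 − 2P − Q) − ¼ ln(1 − 2Q).
1 − 2P − Q = 0.39, giving −½ ln(0.39) = 0.470804.
1 − 2Q = 0.704, giving −¼ ln(0.704) = 0.087744.
d = 0.470804 + 0.087744 = 0.558548.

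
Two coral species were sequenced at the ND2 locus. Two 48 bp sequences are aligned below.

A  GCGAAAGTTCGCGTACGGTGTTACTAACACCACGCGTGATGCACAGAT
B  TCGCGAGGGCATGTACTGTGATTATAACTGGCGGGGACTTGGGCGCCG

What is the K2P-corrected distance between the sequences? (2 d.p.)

1.04

Of 48 sites, 5 differences are transitions and 21 are transversions, so P = 5/48 ≈ 0.104167 and Q = 21/48 = 0.4375.
Under the Kimura two-parameter model, d = −½ ln(1 − 2P − Q) − ¼ ln(1 − 2Q).
1 − 2P − Q = 0.354166, giving −½ ln(0.354166) = 0.518995.
1 − 2Q = 0.125, giving −¼ ln(0.125) = 0.519860.
d = 0.518995 + 0.519860 = 1.038855.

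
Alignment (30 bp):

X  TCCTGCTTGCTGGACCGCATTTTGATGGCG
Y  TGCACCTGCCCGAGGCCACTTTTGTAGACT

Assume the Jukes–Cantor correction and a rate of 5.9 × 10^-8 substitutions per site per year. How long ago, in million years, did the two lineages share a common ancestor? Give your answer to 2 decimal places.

7.89

The sequences differ at 16 of 30 sites, so p = 16/30 ≈ 0.533333.
d = −(3/4) ln(1 − 4p/3) = −0.75 ln(1 − 0.711111) = −0.75 ln(0.288889)
  = −0.75 × (-1.241713) = 0.931285 substitutions/site.
Under a molecular clock d = 2μt, so t = d/(2μ) = 0.931285 / (2 × 5.9 × 10^-8) = 7.89 million years.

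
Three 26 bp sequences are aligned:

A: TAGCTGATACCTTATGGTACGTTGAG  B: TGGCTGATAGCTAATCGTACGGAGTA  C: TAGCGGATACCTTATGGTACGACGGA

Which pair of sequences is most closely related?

A and C

A–B: 8/26 differ, p = 0.308, d = 0.396.
A–C: 5/26 differ, p = 0.192, d = 0.222.
B–C: 8/26 differ, p = 0.308, d = 0.396.
The smallest distance is between A and C.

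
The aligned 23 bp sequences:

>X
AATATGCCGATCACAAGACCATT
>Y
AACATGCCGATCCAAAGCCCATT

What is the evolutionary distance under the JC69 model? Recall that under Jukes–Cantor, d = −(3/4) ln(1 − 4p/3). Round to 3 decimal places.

0.198

The sequences differ at 4 of 23 sites (3, 13, 14, 18), so p = 4/23 ≈ 0.173913.
d = −(3/4) ln(1 − 4p/3) = −0.75 ln(1 − 0.231884) = −0.75 ln(0.768116)
  = −0.75 × (-0.263815) = 0.197861 substitutions/site.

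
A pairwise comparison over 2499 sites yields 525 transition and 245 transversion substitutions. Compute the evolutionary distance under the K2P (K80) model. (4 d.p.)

P = 525/2499 ≈ 0.210084 and Q = 245/2499 ≈ 0.098039.
Under the Kimura two-parameter model, d = −½ ln(1 − 2P − Q) − ¼ ln(1 − 2Q).
1 − 2P − Q = 0.481793, giving −½ ln(0.481793) = 0.365120.
1 − 2Q = 0.803922, giving −¼ ln(0.803922) = 0.054563.
d = 0.365120 + 0.054563 = 0.419683.

0.4197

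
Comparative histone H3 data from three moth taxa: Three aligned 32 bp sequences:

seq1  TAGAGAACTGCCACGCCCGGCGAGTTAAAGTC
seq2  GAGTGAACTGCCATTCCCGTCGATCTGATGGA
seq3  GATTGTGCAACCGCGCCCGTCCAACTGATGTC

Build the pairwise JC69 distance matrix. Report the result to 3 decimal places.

d(seq1,seq2) = 0.460, d(seq1,seq3) = 0.657, d(seq2,seq3) = 0.520

seq1–seq2: 11/32 sites differ → p = 0.34375, d = −0.75 ln(1 − 0.458333) = 0.459828 ≈ 0.460.
seq1–seq3: 14/32 sites differ → p = 0.4375, d = −0.75 ln(1 − 0.583333) = 0.656601 ≈ 0.657.
seq2–seq3: 12/32 sites differ → p = 0.375, d = −0.75 ln(1 − 0.5) = 0.519860 ≈ 0.520.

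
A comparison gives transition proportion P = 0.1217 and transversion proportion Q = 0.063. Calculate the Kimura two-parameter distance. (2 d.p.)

Under the Kimura two-parameter model, d = −½ ln(1 − 2P − Q) − ¼ ln(1 − 2Q).
1 − 2P − Q = 0.6936, giving −½ ln(0.6936) = 0.182930.
1 − 2Q = 0.874, giving −¼ ln(0.874) = 0.033669.
d = 0.182930 + 0.033669 = 0.216599.

0.22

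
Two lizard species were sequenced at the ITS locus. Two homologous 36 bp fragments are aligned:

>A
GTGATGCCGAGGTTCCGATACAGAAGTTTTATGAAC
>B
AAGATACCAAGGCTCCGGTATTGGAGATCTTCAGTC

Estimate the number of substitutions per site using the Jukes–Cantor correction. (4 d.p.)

The sequences differ at 16 of 36 sites, so p = 16/36 ≈ 0.444444.
d = −(3/4) ln(1 − 4p/3) = −0.75 ln(1 − 0.592592) = −0.75 ln(0.407408)
  = −0.75 × (-0.897940) = 0.673455 substitutions/site.

0.6735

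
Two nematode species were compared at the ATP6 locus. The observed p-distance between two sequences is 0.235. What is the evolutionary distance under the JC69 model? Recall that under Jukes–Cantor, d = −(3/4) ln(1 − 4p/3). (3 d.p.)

d = −(3/4) ln(1 − 4p/3) = −0.75 ln(1 − 0.313333) = −0.75 ln(0.686667)
  = −0.75 × (-0.375906) = 0.281930 substitutions/site.

0.282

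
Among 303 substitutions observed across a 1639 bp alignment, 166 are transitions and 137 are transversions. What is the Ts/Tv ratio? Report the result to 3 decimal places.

R = 166/137 = 1.211678… ≈ 1.212 (to 3 d.p.).

1.212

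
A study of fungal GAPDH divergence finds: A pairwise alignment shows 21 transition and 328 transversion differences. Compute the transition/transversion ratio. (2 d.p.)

R = 21/328 = 0.064024… ≈ 0.06 (to 2 d.p.).

0.06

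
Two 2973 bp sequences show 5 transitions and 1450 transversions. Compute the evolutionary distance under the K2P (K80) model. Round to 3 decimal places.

P = 5/2973 ≈ 0.001682 and Q = 1450/2973 ≈ 0.487723.
Under the Kimura two-parameter model, d = −½ ln(1 − 2P − Q) − ¼ ln(1 − 2Q).
1 − 2P − Q = 0.508913, giving −½ ln(0.508913) = 0.337739.
1 − 2Q = 0.024554, giving −¼ ln(0.024554) = 0.926720.
d = 0.337739 + 0.926720 = 1.264459.

1.264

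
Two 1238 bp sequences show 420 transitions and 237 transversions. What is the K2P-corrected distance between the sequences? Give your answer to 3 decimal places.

1.141

P = 420/1238 ≈ 0.339257 and Q = 237/1238 ≈ 0.191438.
Under the Kimura two-parameter model, d = −½ ln(1 − 2P − Q) − ¼ ln(1 − 2Q).
1 − 2P − Q = 0.130048, giving −½ ln(0.130048) = 1.019926.
1 − 2Q = 0.617124, giving −¼ ln(0.617124) = 0.120671.
d = 1.019926 + 0.120671 = 1.140597.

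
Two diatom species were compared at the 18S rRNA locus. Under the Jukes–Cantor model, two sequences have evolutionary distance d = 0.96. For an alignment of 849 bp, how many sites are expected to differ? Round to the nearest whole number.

Invert JC69: p = (3/4)(1 − e^(−4d/3)) = 0.75 × (1 − e^(-1.28)) = 0.75 × (1 − 0.278037) = 0.541472.
Expected differing sites = pL ≈ 0.541472 × 849 = 459.709728 ≈ 460.

460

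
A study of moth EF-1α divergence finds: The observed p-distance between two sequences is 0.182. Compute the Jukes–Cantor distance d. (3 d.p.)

0.208

d = −(3/4) ln(1 − 4p/3) = −0.75 ln(1 − 0.242667) = −0.75 ln(0.757333)
  = −0.75 × (-0.277952) = 0.208464 substitutions/site.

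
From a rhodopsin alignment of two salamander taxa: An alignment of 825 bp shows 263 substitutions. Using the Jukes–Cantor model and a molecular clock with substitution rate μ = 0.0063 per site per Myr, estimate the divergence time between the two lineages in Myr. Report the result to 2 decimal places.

32.94

p = 263/825 ≈ 0.318788.
d = −(3/4) ln(1 − 4p/3) = −0.75 ln(1 − 0.425051) = −0.75 ln(0.574949)
  = −0.75 × (-0.553474) = 0.415106 substitutions/site.
Under a molecular clock d = 2μt, so t = d/(2μ) = 0.415106 / (2 × 0.0063) = 32.94 Myr.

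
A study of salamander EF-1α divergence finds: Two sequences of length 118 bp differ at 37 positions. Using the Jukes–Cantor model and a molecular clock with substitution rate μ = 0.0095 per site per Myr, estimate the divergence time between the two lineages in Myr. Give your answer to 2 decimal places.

21.37

p = 37/118 ≈ 0.313559.
d = −(3/4) ln(1 − 4p/3) = −0.75 ln(1 − 0.418079) = −0.75 ln(0.581921)
  = −0.75 × (-0.541421) = 0.406066 substitutions/site.
Under a molecular clock d = 2μt, so t = d/(2μ) = 0.406066 / (2 × 0.0095) = 21.37 Myr.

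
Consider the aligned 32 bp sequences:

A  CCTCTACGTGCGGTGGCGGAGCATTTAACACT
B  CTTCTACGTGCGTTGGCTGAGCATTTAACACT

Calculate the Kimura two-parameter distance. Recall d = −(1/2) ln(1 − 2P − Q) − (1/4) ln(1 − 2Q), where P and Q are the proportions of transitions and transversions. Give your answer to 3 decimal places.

0.100

Of 32 sites, 1 differences are transitions and 2 are transversions, so P = 1/32 = 0.03125 and Q = 2/32 = 0.0625.
Under the Kimura two-parameter model, d = −½ ln(1 − 2P − Q) − ¼ ln(1 − 2Q).
1 − 2P − Q = 0.875, giving −½ ln(0.875) = 0.066766.
1 − 2Q = 0.875, giving −¼ ln(0.875) = 0.033383.
d = 0.066766 + 0.033383 = 0.100149.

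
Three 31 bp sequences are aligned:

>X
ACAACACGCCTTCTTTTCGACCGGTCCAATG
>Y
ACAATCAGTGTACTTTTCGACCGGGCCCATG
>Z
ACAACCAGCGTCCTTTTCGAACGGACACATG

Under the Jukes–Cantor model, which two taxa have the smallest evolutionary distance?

Y and Z

X–Y: 8/31 differ, p = 0.258, d = 0.316.
X–Z: 8/31 differ, p = 0.258, d = 0.316.
Y–Z: 6/31 differ, p = 0.194, d = 0.224.
The smallest distance is between Y and Z.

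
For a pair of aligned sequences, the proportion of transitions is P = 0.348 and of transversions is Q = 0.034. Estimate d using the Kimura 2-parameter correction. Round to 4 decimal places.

0.6723

Under the Kimura two-parameter model, d = −½ ln(1 − 2P − Q) − ¼ ln(1 − 2Q).
1 − 2P − Q = 0.27, giving −½ ln(0.27) = 0.654667.
1 − 2Q = 0.932, giving −¼ ln(0.932) = 0.017606.
d = 0.654667 + 0.017606 = 0.672273.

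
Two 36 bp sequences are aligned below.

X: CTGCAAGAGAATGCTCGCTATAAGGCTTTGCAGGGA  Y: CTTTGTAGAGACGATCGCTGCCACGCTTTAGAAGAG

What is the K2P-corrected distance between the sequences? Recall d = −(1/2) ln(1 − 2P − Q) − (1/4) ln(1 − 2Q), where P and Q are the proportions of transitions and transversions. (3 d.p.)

1.200

Of 36 sites, 13 differences are transitions and 6 are transversions, so P = 13/36 ≈ 0.361111 and Q = 6/36 ≈ 0.166667.
Under the Kimura two-parameter model, d = −½ ln(1 − 2P − Q) − ¼ ln(1 − 2Q).
1 − 2P − Q = 0.111111, giving −½ ln(0.111111) = 1.098613.
1 − 2Q = 0.666666, giving −¼ ln(0.666666) = 0.101367.
d = 1.098613 + 0.101367 = 1.199980.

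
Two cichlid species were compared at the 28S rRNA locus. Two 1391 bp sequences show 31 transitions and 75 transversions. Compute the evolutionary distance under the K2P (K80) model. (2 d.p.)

0.08

P = 31/1391 ≈ 0.022286 and Q = 75/1391 ≈ 0.053918.
Under the Kimura two-parameter model, d = −½ ln(1 − 2P − Q) − ¼ ln(1 − 2Q).
1 − 2P − Q = 0.90151, giving −½ ln(0.90151) = 0.051842.
1 − 2Q = 0.892164, giving −¼ ln(0.892164) = 0.028526.
d = 0.051842 + 0.028526 = 0.080368.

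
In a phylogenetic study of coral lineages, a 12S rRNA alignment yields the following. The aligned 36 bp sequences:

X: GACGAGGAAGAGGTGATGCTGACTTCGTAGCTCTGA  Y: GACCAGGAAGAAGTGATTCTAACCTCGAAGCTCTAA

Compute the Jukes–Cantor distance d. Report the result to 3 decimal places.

The sequences differ at 7 of 36 sites (4, 12, 18, 21, 24, 28, 35), so p = 7/36 ≈ 0.194444.
d = −(3/4) ln(1 − 4p/3) = −0.75 ln(1 − 0.259259) = −0.75 ln(0.740741)
  = −0.75 × (-0.300104) = 0.225078 substitutions/site.

0.225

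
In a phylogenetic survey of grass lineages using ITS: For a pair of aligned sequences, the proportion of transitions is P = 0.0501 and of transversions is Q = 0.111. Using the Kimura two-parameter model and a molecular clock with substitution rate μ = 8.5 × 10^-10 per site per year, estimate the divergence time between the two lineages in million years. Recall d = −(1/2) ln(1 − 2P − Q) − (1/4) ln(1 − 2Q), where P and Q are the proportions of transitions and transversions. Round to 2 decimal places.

Under the Kimura two-parameter model, d = −½ ln(1 − 2P − Q) − ¼ ln(1 − 2Q).
1 − 2P − Q = 0.7888, giving −½ ln(0.7888) = 0.118621.
1 − 2Q = 0.778, giving −¼ ln(0.778) = 0.062757.
d = 0.118621 + 0.062757 = 0.181378.
Under a molecular clock d = 2μt, so t = d/(2μ) = 0.181378 / (2 × 8.5 × 10^-10) = 106.69 million years.

106.69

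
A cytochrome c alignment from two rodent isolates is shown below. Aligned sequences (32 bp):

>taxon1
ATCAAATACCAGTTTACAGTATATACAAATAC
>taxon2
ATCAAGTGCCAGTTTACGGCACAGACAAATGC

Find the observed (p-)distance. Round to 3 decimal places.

The sequences differ at 7 of 32 positions (sites 6, 8, 18, 20, 22, 24, 31).
p = 7/32 = 0.21875 ≈ 0.219 (to 3 d.p.).

0.219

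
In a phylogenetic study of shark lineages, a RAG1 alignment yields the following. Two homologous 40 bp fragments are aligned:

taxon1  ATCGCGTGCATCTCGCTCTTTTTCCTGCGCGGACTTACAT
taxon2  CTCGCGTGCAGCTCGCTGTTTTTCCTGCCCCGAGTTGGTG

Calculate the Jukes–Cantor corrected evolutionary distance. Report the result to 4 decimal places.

0.3041

The sequences differ at 10 of 40 sites (1, 11, 18, 29, 31, 34, 37, 38, 39, 40), so p = 10/40 = 0.25.
d = −(3/4) ln(1 − 4p/3) = −0.75 ln(1 − 0.333333) = −0.75 ln(0.666667)
  = −0.75 × (-0.405465) = 0.304099 substitutions/site.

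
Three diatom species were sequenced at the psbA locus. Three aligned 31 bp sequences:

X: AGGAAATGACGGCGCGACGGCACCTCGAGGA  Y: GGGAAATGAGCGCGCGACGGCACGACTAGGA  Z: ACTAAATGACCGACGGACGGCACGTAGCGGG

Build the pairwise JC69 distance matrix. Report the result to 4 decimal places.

X–Y: 6/31 sites differ → p ≈ 0.193548, d = −0.75 ln(1 − 0.258064) = 0.223869 ≈ 0.2239.
X–Z: 10/31 sites differ → p ≈ 0.322581, d = −0.75 ln(1 − 0.430108) = 0.421731 ≈ 0.4217.
Y–Z: 12/31 sites differ → p ≈ 0.387097, d = −0.75 ln(1 − 0.516129) = 0.544453 ≈ 0.5445.

d(X,Y) = 0.2239, d(X,Z) = 0.4217, d(Y,Z) = 0.5445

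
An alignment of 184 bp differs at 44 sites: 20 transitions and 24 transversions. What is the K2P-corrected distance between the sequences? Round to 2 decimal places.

P = 20/184 ≈ 0.108696 and Q = 24/184 ≈ 0.130435.
Under the Kimura two-parameter model, d = −½ ln(1 − 2P − Q) − ¼ ln(1 − 2Q).
1 − 2P − Q = 0.652173, giving −½ ln(0.652173) = 0.213723.
1 − 2Q = 0.73913, giving −¼ ln(0.73913) = 0.075570.
d = 0.213723 + 0.075570 = 0.289293.

0.29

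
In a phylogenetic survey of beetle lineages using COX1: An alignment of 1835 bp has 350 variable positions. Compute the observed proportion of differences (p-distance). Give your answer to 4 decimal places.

p = 350/1835 = 0.190735… ≈ 0.1907 (to 4 d.p.).

0.1907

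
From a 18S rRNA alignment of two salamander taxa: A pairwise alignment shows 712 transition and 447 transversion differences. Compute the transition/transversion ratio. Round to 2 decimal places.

R = 712/447 = 1.592841… ≈ 1.59 (to 2 d.p.).

1.59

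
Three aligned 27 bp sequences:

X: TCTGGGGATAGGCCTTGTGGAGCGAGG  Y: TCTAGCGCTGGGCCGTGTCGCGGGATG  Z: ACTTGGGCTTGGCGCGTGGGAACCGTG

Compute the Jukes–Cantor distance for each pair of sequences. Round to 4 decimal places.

d(X,Y) = 0.4408, d(X,Z) = 0.7704, d(Y,Z) = 1.0124

X–Y: 9/27 sites differ → p ≈ 0.333333, d = −0.75 ln(1 − 0.444444) = 0.440839 ≈ 0.4408.
X–Z: 13/27 sites differ → p ≈ 0.481481, d = −0.75 ln(1 − 0.641975) = 0.770364 ≈ 0.7704.
Y–Z: 15/27 sites differ → p ≈ 0.555556, d = −0.75 ln(1 − 0.740741) = 1.012446 ≈ 1.0124.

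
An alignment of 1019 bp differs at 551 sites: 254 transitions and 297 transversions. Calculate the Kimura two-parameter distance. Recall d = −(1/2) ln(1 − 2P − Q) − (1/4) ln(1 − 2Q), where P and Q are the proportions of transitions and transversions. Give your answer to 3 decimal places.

0.999

P = 254/1019 ≈ 0.249264 and Q = 297/1019 ≈ 0.291462.
Under the Kimura two-parameter model, d = −½ ln(1 − 2P − Q) − ¼ ln(1 − 2Q).
1 − 2P − Q = 0.21001, giving −½ ln(0.21001) = 0.780300.
1 − 2Q = 0.417076, giving −¼ ln(0.417076) = 0.218622.
d = 0.780300 + 0.218622 = 0.998922.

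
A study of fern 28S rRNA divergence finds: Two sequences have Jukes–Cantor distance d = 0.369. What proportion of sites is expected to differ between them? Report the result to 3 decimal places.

p = (3/4)(1 − e^(−4d/3)) = 0.75 × (1 − e^(-0.492)) = 0.75 × (1 − 0.611402) = 0.291449.

0.291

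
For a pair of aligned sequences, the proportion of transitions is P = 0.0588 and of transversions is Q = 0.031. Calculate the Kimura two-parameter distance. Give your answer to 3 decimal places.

0.096

Under the Kimura two-parameter model, d = −½ ln(1 − 2P − Q) − ¼ ln(1 − 2Q).
1 − 2P − Q = 0.8514, giving −½ ln(0.8514) = 0.080437.
1 − 2Q = 0.938, giving −¼ ln(0.938) = 0.016001.
d = 0.080437 + 0.016001 = 0.096438.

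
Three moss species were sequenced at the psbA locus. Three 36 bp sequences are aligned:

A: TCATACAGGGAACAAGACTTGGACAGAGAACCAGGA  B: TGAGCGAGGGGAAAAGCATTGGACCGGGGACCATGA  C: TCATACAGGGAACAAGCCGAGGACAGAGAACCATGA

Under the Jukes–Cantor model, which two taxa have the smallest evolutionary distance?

A and C

A–B: 12/36 differ, p = 0.333, d = 0.441.
A–C: 4/36 differ, p = 0.111, d = 0.120.
B–C: 12/36 differ, p = 0.333, d = 0.441.
The smallest distance is between A and C.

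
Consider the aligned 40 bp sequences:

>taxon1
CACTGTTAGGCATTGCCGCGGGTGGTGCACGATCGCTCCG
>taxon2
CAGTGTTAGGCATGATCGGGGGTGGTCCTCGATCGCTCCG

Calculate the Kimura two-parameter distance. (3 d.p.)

0.199

Of 40 sites, 2 differences are transitions and 5 are transversions, so P = 2/40 = 0.05 and Q = 5/40 = 0.125.
Under the Kimura two-parameter model, d = −½ ln(1 − 2P − Q) − ¼ ln(1 − 2Q).
1 − 2P − Q = 0.775, giving −½ ln(0.775) = 0.127446.
1 − 2Q = 0.75, giving −¼ ln(0.75) = 0.071921.
d = 0.127446 + 0.071921 = 0.199367.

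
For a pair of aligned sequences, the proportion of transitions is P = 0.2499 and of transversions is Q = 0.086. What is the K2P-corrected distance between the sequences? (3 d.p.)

Under the Kimura two-parameter model, d = −½ ln(1 − 2P − Q) − ¼ ln(1 − 2Q).
1 − 2P − Q = 0.4142, giving −½ ln(0.4142) = 0.440703.
1 − 2Q = 0.828, giving −¼ ln(0.828) = 0.047186.
d = 0.440703 + 0.047186 = 0.487889.

0.488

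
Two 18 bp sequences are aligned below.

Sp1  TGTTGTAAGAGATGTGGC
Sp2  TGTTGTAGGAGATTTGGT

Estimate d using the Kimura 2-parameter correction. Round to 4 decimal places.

Of 18 sites, 2 differences are transitions and 1 are transversions, so P = 2/18 ≈ 0.111111 and Q = 1/18 ≈ 0.055556.
Under the Kimura two-parameter model, d = −½ ln(1 − 2P − Q) − ¼ ln(1 − 2Q).
1 − 2P − Q = 0.722222, giving −½ ln(0.722222) = 0.162711.
1 − 2Q = 0.888888, giving −¼ ln(0.888888) = 0.029446.
d = 0.162711 + 0.029446 = 0.192157.

0.1922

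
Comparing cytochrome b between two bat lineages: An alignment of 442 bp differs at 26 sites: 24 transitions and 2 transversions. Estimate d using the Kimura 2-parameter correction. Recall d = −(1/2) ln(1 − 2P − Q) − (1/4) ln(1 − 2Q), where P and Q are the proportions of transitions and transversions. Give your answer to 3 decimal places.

P = 24/442 ≈ 0.054299 and Q = 2/442 ≈ 0.004525.
Under the Kimura two-parameter model, d = −½ ln(1 − 2P − Q) − ¼ ln(1 − 2Q).
1 − 2P − Q = 0.886877, giving −½ ln(0.886877) = 0.060024.
1 − 2Q = 0.99095, giving −¼ ln(0.99095) = 0.002273.
d = 0.060024 + 0.002273 = 0.062297.

0.062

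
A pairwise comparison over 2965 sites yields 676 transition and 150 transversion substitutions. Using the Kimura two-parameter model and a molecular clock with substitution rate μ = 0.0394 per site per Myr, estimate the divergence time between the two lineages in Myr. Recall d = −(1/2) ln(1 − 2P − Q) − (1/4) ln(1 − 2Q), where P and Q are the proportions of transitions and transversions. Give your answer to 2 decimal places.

P = 676/2965 ≈ 0.227993 and Q = 150/2965 ≈ 0.05059.
Under the Kimura two-parameter model, d = −½ ln(1 − 2P − Q) − ¼ ln(1 − 2Q).
1 − 2P − Q = 0.493424, giving −½ ln(0.493424) = 0.353193.
1 − 2Q = 0.89882, giving −¼ ln(0.89882) = 0.026668.
d = 0.353193 + 0.026668 = 0.379861.
Under a molecular clock d = 2μt, so t = d/(2μ) = 0.379861 / (2 × 0.0394) = 4.82 Myr.

4.82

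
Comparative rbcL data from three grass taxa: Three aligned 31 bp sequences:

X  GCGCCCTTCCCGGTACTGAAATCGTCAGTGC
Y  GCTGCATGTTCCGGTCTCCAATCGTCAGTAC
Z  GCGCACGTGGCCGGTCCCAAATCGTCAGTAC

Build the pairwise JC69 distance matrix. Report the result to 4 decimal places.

d(X,Y) = 0.5445, d(X,Z) = 0.4217, d(Y,Z) = 0.4217

X–Y: 12/31 sites differ → p ≈ 0.387097, d = −0.75 ln(1 − 0.516129) = 0.544453 ≈ 0.5445.
X–Z: 10/31 sites differ → p ≈ 0.322581, d = −0.75 ln(1 − 0.430108) = 0.421731 ≈ 0.4217.
Y–Z: 10/31 sites differ → p ≈ 0.322581, d = −0.75 ln(1 − 0.430108) = 0.421731 ≈ 0.4217.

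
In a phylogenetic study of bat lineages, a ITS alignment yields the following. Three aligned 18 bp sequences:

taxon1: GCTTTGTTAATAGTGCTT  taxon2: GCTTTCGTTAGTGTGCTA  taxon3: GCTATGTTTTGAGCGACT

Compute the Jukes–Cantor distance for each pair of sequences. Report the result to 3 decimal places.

taxon1–taxon2: 6/18 sites differ → p ≈ 0.333333, d = −0.75 ln(1 − 0.444444) = 0.440839 ≈ 0.441.
taxon1–taxon3: 7/18 sites differ → p ≈ 0.388889, d = −0.75 ln(1 − 0.518519) = 0.548166 ≈ 0.548.
taxon2–taxon3: 9/18 sites differ → p = 0.5, d = −0.75 ln(1 − 0.666667) = 0.823960 ≈ 0.824.

d(taxon1,taxon2) = 0.441, d(taxon1,taxon3) = 0.548, d(taxon2,taxon3) = 0.824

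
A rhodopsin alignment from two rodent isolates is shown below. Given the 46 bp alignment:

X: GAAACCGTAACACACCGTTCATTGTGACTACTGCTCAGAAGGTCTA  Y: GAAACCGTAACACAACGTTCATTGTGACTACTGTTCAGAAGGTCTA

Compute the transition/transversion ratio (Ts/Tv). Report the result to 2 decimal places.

1.00

Transitions are A↔G and C↔T; transversions are all other mismatches.
Transitions: 1. Transversions: 1.
R = 1/1 = 1.00.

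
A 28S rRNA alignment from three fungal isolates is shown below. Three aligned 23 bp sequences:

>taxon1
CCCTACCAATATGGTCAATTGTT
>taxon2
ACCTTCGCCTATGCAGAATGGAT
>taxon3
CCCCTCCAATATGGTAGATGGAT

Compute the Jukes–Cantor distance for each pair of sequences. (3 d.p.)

d(taxon1,taxon2) = 0.650, d(taxon1,taxon3) = 0.321, d(taxon2,taxon3) = 0.553

taxon1–taxon2: 10/23 sites differ → p ≈ 0.434783, d = −0.75 ln(1 − 0.579711) = 0.650110 ≈ 0.650.
taxon1–taxon3: 6/23 sites differ → p ≈ 0.26087, d = −0.75 ln(1 − 0.347827) = 0.320584 ≈ 0.321.
taxon2–taxon3: 9/23 sites differ → p ≈ 0.391304, d = −0.75 ln(1 − 0.521739) = 0.553199 ≈ 0.553.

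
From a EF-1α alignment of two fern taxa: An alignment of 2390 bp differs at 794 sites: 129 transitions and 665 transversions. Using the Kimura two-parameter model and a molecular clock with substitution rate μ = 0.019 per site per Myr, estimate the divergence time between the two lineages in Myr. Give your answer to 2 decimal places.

P = 129/2390 ≈ 0.053975 and Q = 665/2390 ≈ 0.278243.
Under the Kimura two-parameter model, d = −½ ln(1 − 2P − Q) − ¼ ln(1 − 2Q).
1 − 2P − Q = 0.613807, giving −½ ln(0.613807) = 0.244037.
1 − 2Q = 0.443514, giving −¼ ln(0.443514) = 0.203256.
d = 0.244037 + 0.203256 = 0.447293.
Under a molecular clock d = 2μt, so t = d/(2μ) = 0.447293 / (2 × 0.019) = 11.77 Myr.

11.77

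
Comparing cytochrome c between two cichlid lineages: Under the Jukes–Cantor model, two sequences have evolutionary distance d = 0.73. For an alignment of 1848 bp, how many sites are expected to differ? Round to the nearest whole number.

862

Invert JC69: p = (3/4)(1 − e^(−4d/3)) = 0.75 × (1 − e^(-0.973333)) = 0.75 × (1 − 0.377822) = 0.466634.
Expected differing sites = pL ≈ 0.466634 × 1848 = 862.339632 ≈ 862.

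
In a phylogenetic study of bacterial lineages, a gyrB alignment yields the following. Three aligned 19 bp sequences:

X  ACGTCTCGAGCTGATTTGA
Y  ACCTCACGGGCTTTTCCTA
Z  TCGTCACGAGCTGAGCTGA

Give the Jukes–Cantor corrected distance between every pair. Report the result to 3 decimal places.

X–Y: 8/19 sites differ → p ≈ 0.421053, d = −0.75 ln(1 − 0.561404) = 0.618132 ≈ 0.618.
X–Z: 4/19 sites differ → p ≈ 0.210526, d = −0.75 ln(1 − 0.280701) = 0.247109 ≈ 0.247.
Y–Z: 8/19 sites differ → p ≈ 0.421053, d = −0.75 ln(1 − 0.561404) = 0.618132 ≈ 0.618.

d(X,Y) = 0.618, d(X,Z) = 0.247, d(Y,Z) = 0.618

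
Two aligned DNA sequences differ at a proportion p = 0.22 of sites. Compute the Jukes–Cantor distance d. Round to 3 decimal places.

d = −(3/4) ln(1 − 4p/3) = −0.75 ln(1 − 0.293333) = −0.75 ln(0.706667)
  = −0.75 × (-0.347196) = 0.260397 substitutions/site.

0.260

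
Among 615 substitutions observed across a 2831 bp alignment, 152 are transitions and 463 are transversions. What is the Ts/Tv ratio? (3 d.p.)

0.328

R = 152/463 = 0.328293… ≈ 0.328 (to 3 d.p.).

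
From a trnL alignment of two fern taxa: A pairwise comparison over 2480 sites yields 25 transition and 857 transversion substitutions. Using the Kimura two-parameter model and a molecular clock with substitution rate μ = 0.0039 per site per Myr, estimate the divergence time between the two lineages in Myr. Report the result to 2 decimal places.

66.84

P = 25/2480 ≈ 0.010081 and Q = 857/2480 ≈ 0.345565.
Under the Kimura two-parameter model, d = −½ ln(1 − 2P − Q) − ¼ ln(1 − 2Q).
1 − 2P − Q = 0.634273, giving −½ ln(0.634273) = 0.227638.
1 − 2Q = 0.30887, giving −¼ ln(0.30887) = 0.293709.
d = 0.227638 + 0.293709 = 0.521347.
Under a molecular clock d = 2μt, so t = d/(2μ) = 0.521347 / (2 × 0.0039) = 66.84 Myr.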